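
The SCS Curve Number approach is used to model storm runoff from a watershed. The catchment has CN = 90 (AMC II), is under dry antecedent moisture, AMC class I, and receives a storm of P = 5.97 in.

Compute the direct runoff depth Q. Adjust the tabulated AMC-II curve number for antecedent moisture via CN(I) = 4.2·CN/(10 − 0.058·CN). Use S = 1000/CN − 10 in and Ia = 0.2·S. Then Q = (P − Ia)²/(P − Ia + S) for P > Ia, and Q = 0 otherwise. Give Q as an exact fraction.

Q = 10574625889/2888543700 in ≈ 3.661 in

Adjust CN=90 to AMC I: 4.2·90/(10 − 0.058·90) → 378 ÷ (239/50) = 18900/239 ≈ 79.079
S = 1000/(18900/239) − 10 = 500/189 in ≈ 2.646 in
Initial abstraction Ia = S/5 = (500/189)/5 = 100/189 ≈ 0.529 in
Since P=5.970 > Ia=0.529: effective rainfall P−Ia = 102833/18900 in
Runoff Q = (P−Ia)²/(P−Ia+S) = (5.441)²/(5.441+2.646) = 10574625889/2888543700 ≈ 3.661 in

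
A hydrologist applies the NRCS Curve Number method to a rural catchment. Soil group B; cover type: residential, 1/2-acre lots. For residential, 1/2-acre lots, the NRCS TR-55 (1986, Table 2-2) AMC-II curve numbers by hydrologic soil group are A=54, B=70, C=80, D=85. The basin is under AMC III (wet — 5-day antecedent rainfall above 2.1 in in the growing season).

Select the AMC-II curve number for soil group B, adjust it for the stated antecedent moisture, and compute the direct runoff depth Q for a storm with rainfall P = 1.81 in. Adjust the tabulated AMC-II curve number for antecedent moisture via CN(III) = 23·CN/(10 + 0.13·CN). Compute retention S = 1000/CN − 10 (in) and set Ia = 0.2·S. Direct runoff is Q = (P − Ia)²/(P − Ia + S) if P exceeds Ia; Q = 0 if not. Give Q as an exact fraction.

Q = 535505881/855570100 in ≈ 0.626 in

NRCS table: residential, 1/2-acre lots, soil group B → CN(II) = 70
Wet (AMC III): CN(III) = 23·70/(10 + 0.13·70) = 1610/(191/10) = 16100/191 ≈ 84.293
Retention S: 1000/CN − 10 with CN=84.293 → S = 300/161 ≈ 1.863 in
Initial abstraction Ia = S/5 = (300/161)/5 = 60/161 ≈ 0.373 in
Since P=1.810 > Ia=0.373: effective rainfall P−Ia = 23141/16100 in
Q = (23141/16100)²/((23141/16100) + 300/161) = (535505881/259210000)/(53141/16100) = 535505881/855570100 in ≈ 0.626 in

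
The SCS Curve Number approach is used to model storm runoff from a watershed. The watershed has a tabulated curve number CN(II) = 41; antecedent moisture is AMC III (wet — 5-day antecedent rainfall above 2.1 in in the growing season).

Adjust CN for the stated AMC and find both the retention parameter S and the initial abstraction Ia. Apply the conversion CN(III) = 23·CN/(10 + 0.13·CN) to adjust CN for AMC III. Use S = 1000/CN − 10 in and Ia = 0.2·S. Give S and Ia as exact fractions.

Wet (AMC III): CN(III) = 23·41/(10 + 0.13·41) = 943/(1533/100) = 94300/1533 ≈ 61.513
Max retention: S = 1000/(94300/1533) − 10 = 5900/943 in (≈ 6.257 in)
Ia = 0.2·(5900/943) = 1180/943 in ≈ 1.251 in

S = 5900/943 in ≈ 6.257 in; Ia = 1180/943 in ≈ 1.251 in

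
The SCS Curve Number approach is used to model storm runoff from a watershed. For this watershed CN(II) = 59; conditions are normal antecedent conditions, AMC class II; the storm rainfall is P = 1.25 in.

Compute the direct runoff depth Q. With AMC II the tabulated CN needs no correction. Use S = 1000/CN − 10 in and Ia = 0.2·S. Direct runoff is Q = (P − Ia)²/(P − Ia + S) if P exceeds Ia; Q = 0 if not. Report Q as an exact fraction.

CN(II) = 59; AMC II needs no correction.
Max retention: S = 1000/59 − 10 = 410/59 in (≈ 6.949 in)
Initial abstraction Ia = S/5 = (410/59)/5 = 82/59 ≈ 1.390 in
P = 1.250 ≤ Ia = 1.390 in: entire storm abstracted, Q = 0.

Q = 0 in ≈ 0.000 in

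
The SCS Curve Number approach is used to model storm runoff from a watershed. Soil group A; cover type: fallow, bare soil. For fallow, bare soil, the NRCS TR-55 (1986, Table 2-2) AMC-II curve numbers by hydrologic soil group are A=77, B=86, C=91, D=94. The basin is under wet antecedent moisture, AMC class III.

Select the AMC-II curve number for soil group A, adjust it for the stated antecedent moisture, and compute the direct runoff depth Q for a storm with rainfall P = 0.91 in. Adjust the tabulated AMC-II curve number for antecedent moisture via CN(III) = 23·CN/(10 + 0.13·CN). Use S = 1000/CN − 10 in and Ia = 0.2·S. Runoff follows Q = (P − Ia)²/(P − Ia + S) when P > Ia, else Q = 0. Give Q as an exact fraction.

Q = 25070049/115553900 in ≈ 0.217 in

NRCS table: fallow, bare soil, soil group A → CN(II) = 77
CN(III) from CN(II)=77: (23·77)/(10 + 0.13·77) = 7700/87 ≈ 88.506
Retention S: 1000/CN − 10 with CN=88.506 → S = 100/77 ≈ 1.299 in
Initial abstraction Ia = S/5 = (100/77)/5 = 20/77 ≈ 0.260 in
P − Ia = 0.910 − 0.260 = 5007/7700 ≈ 0.650 in (> 0, runoff occurs)
Q: (5007/7700)² ÷ (15007/7700) = 25070049/115553900 in (≈ 0.217 in)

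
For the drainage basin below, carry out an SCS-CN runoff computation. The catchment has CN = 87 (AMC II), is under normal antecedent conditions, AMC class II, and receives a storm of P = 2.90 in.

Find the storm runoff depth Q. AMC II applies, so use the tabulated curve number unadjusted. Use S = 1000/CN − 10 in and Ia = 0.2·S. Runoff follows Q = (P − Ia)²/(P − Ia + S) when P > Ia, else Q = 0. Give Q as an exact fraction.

Q = 5121169/3099810 in ≈ 1.652 in

CN(II) = 87; AMC II needs no correction.
S = 1000/87 − 10 = 130/87 in ≈ 1.494 in
Ia = 0.2·(130/87) = 26/87 in ≈ 0.299 in
P − Ia = 2.900 − 0.299 = 2263/870 ≈ 2.601 in (> 0, runoff occurs)
Runoff Q = (P−Ia)²/(P−Ia+S) = (2.601)²/(2.601+1.494) = 5121169/3099810 ≈ 1.652 in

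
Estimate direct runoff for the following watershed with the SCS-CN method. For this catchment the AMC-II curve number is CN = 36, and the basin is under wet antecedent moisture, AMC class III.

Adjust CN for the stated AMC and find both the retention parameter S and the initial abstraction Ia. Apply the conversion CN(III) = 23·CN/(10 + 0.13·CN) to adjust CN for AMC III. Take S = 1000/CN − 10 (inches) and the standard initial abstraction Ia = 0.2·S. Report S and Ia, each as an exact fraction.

S = 1600/207 in ≈ 7.729 in; Ia = 320/207 in ≈ 1.546 in

CN(III) from CN(II)=36: (23·36)/(10 + 0.13·36) = 20700/367 ≈ 56.403
S = 1000/(20700/367) − 10 = 1600/207 in ≈ 7.729 in
Ia = 0.2·(1600/207) = 320/207 in ≈ 1.546 in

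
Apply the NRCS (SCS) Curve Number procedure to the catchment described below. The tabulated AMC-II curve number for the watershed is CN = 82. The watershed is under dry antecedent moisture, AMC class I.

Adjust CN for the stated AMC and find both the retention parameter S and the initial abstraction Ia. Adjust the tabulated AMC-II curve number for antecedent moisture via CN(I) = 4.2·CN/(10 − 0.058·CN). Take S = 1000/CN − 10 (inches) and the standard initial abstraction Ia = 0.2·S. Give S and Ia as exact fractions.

Dry (AMC I): CN(I) = 4.2·82/(10 − 0.058·82) = (1722/5)/(1311/250) = 28700/437 ≈ 65.675
Max retention: S = 1000/(28700/437) − 10 = 1500/287 in (≈ 5.226 in)
Ia = 0.2S: 0.2·5.226 = 1.045 in (exactly 300/287)

S = 1500/287 in ≈ 5.226 in; Ia = 300/287 in ≈ 1.045 in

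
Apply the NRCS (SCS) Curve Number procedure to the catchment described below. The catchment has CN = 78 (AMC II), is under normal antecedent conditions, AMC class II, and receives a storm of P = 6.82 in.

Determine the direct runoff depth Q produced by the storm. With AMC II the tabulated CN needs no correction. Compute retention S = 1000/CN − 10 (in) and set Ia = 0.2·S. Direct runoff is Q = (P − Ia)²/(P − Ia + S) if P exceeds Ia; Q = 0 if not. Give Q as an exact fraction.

AMC II — tabulated CN = 78 applies directly.
S = 1000/78 − 10 = 110/39 in ≈ 2.821 in
Ia = 0.2·(110/39) = 22/39 in ≈ 0.564 in
P − Ia = 6.820 − 0.564 = 12199/1950 ≈ 6.256 in (> 0, runoff occurs)
Runoff Q = (P−Ia)²/(P−Ia+S) = (6.256)²/(6.256+2.821) = 13528691/3137550 ≈ 4.312 in

Q = 13528691/3137550 in ≈ 4.312 in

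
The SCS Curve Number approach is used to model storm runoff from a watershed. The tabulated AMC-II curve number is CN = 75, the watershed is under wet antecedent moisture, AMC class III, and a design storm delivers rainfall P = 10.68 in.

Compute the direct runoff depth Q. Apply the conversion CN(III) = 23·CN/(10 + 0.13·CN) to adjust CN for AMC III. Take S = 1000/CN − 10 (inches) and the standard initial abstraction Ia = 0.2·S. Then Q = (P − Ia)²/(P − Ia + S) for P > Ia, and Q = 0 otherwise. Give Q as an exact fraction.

Q = 321233929/35229675 in ≈ 9.118 in

Wet (AMC III): CN(III) = 23·75/(10 + 0.13·75) = 1725/(79/4) = 6900/79 ≈ 87.342
Max retention: S = 1000/(6900/79) − 10 = 100/69 in (≈ 1.449 in)
Initial abstraction Ia = S/5 = (100/69)/5 = 20/69 ≈ 0.290 in
P − Ia = 10.680 − 0.290 = 17923/1725 ≈ 10.390 in (> 0, runoff occurs)
Runoff Q = (P−Ia)²/(P−Ia+S) = (10.390)²/(10.390+1.449) = 321233929/35229675 ≈ 9.118 in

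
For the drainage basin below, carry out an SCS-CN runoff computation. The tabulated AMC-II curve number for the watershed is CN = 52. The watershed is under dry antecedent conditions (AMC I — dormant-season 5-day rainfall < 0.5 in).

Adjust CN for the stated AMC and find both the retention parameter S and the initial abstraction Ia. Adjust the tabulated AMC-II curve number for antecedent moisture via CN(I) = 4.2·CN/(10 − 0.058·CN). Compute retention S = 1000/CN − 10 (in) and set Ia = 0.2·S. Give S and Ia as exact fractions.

Dry (AMC I): CN(I) = 4.2·52/(10 − 0.058·52) = (1092/5)/(873/125) = 9100/291 ≈ 31.271
Retention S: 1000/CN − 10 with CN=31.271 → S = 2000/91 ≈ 21.978 in
Initial abstraction Ia = S/5 = (2000/91)/5 = 400/91 ≈ 4.396 in

S = 2000/91 in ≈ 21.978 in; Ia = 400/91 in ≈ 4.396 in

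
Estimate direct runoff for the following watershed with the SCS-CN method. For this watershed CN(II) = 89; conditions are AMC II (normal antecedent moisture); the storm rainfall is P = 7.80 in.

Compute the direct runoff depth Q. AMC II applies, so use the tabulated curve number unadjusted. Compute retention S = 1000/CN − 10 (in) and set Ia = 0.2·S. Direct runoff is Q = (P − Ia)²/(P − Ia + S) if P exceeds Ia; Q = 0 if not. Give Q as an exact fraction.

CN(II) = 89; AMC II needs no correction.
Retention S: 1000/CN − 10 with CN=89.000 → S = 110/89 ≈ 1.236 in
Ia = 0.2S: 0.2·1.236 = 0.247 in (exactly 22/89)
Excess rainfall: 7.800 − 0.247 = 7.553 in; P > Ia so Q > 0
Q = (3361/445)²/((3361/445) + 110/89) = (11296321/198025)/(3911/445) = 11296321/1740395 in ≈ 6.491 in

Q = 11296321/1740395 in ≈ 6.491 in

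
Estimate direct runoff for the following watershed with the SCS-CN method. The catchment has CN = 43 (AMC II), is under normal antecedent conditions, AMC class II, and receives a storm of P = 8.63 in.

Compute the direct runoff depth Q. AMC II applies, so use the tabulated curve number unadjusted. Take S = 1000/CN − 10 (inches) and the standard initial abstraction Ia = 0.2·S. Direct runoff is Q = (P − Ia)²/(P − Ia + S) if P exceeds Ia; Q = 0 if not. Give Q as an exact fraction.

Q = 660952681/355648700 in ≈ 1.858 in

CN(II) = 43; AMC II needs no correction.
Max retention: S = 1000/43 − 10 = 570/43 in (≈ 13.256 in)
Initial abstraction Ia = S/5 = (570/43)/5 = 114/43 ≈ 2.651 in
Excess rainfall: 8.630 − 2.651 = 5.979 in; P > Ia so Q > 0
Runoff Q = (P−Ia)²/(P−Ia+S) = (5.979)²/(5.979+13.256) = 660952681/355648700 ≈ 1.858 in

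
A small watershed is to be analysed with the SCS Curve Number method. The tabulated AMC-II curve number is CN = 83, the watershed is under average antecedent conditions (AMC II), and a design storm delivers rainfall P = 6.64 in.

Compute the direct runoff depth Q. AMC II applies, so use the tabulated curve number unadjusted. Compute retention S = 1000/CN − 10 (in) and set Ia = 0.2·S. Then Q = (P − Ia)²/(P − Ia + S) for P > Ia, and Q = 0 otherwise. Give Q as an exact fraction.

Q = 83566592/17822175 in ≈ 4.689 in

CN(II) = 83; AMC II needs no correction.
Max retention: S = 1000/83 − 10 = 170/83 in (≈ 2.048 in)
Initial abstraction Ia = S/5 = (170/83)/5 = 34/83 ≈ 0.410 in
Since P=6.640 > Ia=0.410: effective rainfall P−Ia = 12928/2075 in
Q: (12928/2075)² ÷ (17178/2075) = 83566592/17822175 in (≈ 4.689 in)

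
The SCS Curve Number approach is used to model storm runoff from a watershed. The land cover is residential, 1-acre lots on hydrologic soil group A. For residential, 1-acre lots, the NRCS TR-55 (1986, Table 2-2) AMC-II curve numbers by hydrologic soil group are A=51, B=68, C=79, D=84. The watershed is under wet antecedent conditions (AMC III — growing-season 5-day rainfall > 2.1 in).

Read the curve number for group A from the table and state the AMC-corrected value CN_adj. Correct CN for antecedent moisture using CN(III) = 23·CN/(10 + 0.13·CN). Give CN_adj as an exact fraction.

CN_adj = 117300/1663 ≈ 70.535

NRCS table: residential, 1-acre lots, soil group A → CN(II) = 51
CN(III) from CN(II)=51: (23·51)/(10 + 0.13·51) = 117300/1663 ≈ 70.535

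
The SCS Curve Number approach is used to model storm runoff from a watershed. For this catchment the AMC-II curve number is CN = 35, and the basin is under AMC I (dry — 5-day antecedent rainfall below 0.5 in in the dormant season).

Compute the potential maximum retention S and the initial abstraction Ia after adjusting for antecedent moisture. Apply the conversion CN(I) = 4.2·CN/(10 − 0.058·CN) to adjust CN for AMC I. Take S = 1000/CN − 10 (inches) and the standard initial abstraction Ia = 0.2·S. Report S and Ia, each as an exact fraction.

S = 6500/147 in ≈ 44.218 in; Ia = 1300/147 in ≈ 8.844 in

CN(I) from CN(II)=35: (4.2·35)/(10 − 0.058·35) = 14700/797 ≈ 18.444
Retention S: 1000/CN − 10 with CN=18.444 → S = 6500/147 ≈ 44.218 in
Initial abstraction Ia = S/5 = (6500/147)/5 = 1300/147 ≈ 8.844 in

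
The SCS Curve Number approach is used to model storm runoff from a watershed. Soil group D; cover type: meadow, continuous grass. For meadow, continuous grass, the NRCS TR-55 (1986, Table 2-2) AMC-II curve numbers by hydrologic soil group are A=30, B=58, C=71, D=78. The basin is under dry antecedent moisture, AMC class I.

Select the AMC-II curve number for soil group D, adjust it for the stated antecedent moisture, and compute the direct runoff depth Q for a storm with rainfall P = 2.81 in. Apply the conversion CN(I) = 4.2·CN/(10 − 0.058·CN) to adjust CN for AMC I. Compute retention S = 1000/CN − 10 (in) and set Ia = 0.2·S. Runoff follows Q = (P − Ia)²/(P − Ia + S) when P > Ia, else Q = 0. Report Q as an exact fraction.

Q = 14433379321/54884384100 in ≈ 0.263 in

NRCS table: meadow, continuous grass, soil group D → CN(II) = 78
Dry (AMC I): CN(I) = 4.2·78/(10 − 0.058·78) = (1638/5)/(1369/250) = 81900/1369 ≈ 59.825
S = 1000/(81900/1369) − 10 = 5500/819 in ≈ 6.716 in
Initial abstraction Ia = S/5 = (5500/819)/5 = 1100/819 ≈ 1.343 in
Since P=2.810 > Ia=1.343: effective rainfall P−Ia = 120139/81900 in
Q: (120139/81900)² ÷ (670139/81900) = 14433379321/54884384100 in (≈ 0.263 in)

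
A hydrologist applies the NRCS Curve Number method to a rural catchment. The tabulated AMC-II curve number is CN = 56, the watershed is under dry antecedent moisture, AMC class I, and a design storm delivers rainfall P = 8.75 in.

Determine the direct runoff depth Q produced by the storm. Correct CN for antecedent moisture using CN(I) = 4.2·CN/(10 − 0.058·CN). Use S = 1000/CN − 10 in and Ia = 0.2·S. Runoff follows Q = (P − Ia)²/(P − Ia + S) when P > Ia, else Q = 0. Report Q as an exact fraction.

Q = 1734605/1639932 in ≈ 1.058 in

Dry (AMC I): CN(I) = 4.2·56/(10 − 0.058·56) = (1176/5)/(844/125) = 7350/211 ≈ 34.834
Max retention: S = 1000/(7350/211) − 10 = 2750/147 in (≈ 18.707 in)
Ia = 0.2·(2750/147) = 550/147 in ≈ 3.741 in
Since P=8.750 > Ia=3.741: effective rainfall P−Ia = 2945/588 in
Runoff Q = (P−Ia)²/(P−Ia+S) = (5.009)²/(5.009+18.707) = 1734605/1639932 ≈ 1.058 in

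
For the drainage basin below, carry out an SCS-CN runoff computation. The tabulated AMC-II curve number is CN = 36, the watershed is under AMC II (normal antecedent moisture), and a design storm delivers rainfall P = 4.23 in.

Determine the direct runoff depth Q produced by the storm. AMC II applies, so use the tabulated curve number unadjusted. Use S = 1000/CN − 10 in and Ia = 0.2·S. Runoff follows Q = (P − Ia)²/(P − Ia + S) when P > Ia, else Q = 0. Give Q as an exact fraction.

Q = 368449/14946300 in ≈ 0.025 in

Average conditions: CN = 36 (no AMC adjustment).
S = 1000/36 − 10 = 160/9 in ≈ 17.778 in
Initial abstraction Ia = S/5 = (160/9)/5 = 32/9 ≈ 3.556 in
P − Ia = 4.230 − 3.556 = 607/900 ≈ 0.674 in (> 0, runoff occurs)
Q = (607/900)²/((607/900) + 160/9) = (368449/810000)/(16607/900) = 368449/14946300 in ≈ 0.025 in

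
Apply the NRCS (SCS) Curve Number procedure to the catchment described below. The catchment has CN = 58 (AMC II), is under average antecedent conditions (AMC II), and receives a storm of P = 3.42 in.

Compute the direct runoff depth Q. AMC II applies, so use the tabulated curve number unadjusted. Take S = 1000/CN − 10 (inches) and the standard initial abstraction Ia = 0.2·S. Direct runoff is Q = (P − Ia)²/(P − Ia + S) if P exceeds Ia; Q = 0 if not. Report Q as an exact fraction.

Q = 2724627/6456850 in ≈ 0.422 in

Average conditions: CN = 58 (no AMC adjustment).
S = 1000/58 − 10 = 210/29 in ≈ 7.241 in
Ia = 0.2·(210/29) = 42/29 in ≈ 1.448 in
P − Ia = 3.420 − 1.448 = 2859/1450 ≈ 1.972 in (> 0, runoff occurs)
Runoff Q = (P−Ia)²/(P−Ia+S) = (1.972)²/(1.972+7.241) = 2724627/6456850 ≈ 0.422 in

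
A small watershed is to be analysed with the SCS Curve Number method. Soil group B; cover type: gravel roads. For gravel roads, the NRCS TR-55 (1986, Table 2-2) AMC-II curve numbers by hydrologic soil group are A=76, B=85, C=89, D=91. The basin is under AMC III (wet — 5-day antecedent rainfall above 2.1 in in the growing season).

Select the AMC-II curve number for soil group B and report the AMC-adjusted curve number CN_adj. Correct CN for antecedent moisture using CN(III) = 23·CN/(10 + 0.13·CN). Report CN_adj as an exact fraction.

NRCS table: gravel roads, soil group B → CN(II) = 85
Adjust CN=85 to AMC III: 23·85/(10 + 0.13·85) → 1955 ÷ (421/20) = 39100/421 ≈ 92.874

CN_adj = 39100/421 ≈ 92.874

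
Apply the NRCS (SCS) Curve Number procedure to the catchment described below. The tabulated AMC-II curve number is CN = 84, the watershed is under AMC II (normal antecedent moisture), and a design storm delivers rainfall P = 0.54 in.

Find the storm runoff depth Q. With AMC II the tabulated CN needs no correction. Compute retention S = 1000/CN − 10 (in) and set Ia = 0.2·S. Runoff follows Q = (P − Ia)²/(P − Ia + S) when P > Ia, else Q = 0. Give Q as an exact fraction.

Q = 27889/2275350 in ≈ 0.012 in

CN(II) = 84; AMC II needs no correction.
Max retention: S = 1000/84 − 10 = 40/21 in (≈ 1.905 in)
Ia = 0.2S: 0.2·1.905 = 0.381 in (exactly 8/21)
P − Ia = 0.540 − 0.381 = 167/1050 ≈ 0.159 in (> 0, runoff occurs)
Q: (167/1050)² ÷ (2167/1050) = 27889/2275350 in (≈ 0.012 in)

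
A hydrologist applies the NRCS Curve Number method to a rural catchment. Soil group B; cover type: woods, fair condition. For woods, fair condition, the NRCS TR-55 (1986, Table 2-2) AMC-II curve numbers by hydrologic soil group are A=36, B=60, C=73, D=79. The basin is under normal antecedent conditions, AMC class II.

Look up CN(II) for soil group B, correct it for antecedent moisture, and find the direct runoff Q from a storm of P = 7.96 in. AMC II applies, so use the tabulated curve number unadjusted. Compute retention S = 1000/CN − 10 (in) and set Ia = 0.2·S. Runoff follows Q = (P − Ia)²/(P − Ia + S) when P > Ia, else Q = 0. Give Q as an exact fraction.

NRCS table: woods, fair condition, soil group B → CN(II) = 60
AMC II — tabulated CN = 60 applies directly.
Retention S: 1000/CN − 10 with CN=60.000 → S = 20/3 ≈ 6.667 in
Ia = 0.2·(20/3) = 4/3 in ≈ 1.333 in
Since P=7.960 > Ia=1.333: effective rainfall P−Ia = 497/75 in
Q: (497/75)² ÷ (997/75) = 247009/74775 in (≈ 3.303 in)

Q = 247009/74775 in ≈ 3.303 in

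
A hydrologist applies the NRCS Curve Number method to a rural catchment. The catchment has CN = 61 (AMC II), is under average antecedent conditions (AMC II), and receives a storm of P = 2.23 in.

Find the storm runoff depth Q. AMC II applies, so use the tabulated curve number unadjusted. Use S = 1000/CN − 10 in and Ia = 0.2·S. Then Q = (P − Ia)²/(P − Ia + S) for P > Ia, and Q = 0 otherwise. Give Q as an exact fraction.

Q = 33674809/273298300 in ≈ 0.123 in

Average conditions: CN = 61 (no AMC adjustment).
Retention S: 1000/CN − 10 with CN=61.000 → S = 390/61 ≈ 6.393 in
Ia = 0.2·(390/61) = 78/61 in ≈ 1.279 in
Since P=2.230 > Ia=1.279: effective rainfall P−Ia = 5803/6100 in
Q = (5803/6100)²/((5803/6100) + 390/61) = (33674809/37210000)/(44803/6100) = 33674809/273298300 in ≈ 0.123 in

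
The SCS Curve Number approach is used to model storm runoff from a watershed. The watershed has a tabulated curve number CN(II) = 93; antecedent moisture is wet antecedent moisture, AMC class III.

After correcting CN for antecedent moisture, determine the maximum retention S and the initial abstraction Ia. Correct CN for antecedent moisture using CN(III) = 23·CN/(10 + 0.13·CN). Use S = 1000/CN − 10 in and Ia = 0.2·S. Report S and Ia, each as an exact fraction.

CN(III) from CN(II)=93: (23·93)/(10 + 0.13·93) = 213900/2209 ≈ 96.831
Retention S: 1000/CN − 10 with CN=96.831 → S = 700/2139 ≈ 0.327 in
Initial abstraction Ia = S/5 = (700/2139)/5 = 140/2139 ≈ 0.065 in

S = 700/2139 in ≈ 0.327 in; Ia = 140/2139 in ≈ 0.065 in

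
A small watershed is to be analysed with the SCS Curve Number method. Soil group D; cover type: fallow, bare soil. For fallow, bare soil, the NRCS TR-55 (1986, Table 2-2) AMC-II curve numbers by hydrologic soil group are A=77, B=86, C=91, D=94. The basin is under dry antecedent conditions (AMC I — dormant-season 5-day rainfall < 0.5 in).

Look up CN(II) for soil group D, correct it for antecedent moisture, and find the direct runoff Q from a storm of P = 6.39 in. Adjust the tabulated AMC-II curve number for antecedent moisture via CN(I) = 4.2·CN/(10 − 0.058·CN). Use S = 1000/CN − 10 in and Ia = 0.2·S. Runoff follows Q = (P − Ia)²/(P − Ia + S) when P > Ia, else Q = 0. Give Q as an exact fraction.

NRCS table: fallow, bare soil, soil group D → CN(II) = 94
Dry (AMC I): CN(I) = 4.2·94/(10 − 0.058·94) = (1974/5)/(1137/250) = 32900/379 ≈ 86.807
Retention S: 1000/CN − 10 with CN=86.807 → S = 500/329 ≈ 1.520 in
Ia = 0.2S: 0.2·1.520 = 0.304 in (exactly 100/329)
Since P=6.390 > Ia=0.304: effective rainfall P−Ia = 200231/32900 in
Q: (200231/32900)² ÷ (250231/32900) = 40092453361/8232599900 in (≈ 4.870 in)

Q = 40092453361/8232599900 in ≈ 4.870 in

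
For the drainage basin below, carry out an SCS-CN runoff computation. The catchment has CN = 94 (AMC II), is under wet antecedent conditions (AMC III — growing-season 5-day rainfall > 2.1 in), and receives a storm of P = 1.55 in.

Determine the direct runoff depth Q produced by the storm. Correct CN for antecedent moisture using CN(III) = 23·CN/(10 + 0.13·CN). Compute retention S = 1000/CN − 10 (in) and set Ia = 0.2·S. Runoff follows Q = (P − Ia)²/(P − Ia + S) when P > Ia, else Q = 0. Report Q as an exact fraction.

Q = 1044000721/828283820 in ≈ 1.260 in

CN(III) from CN(II)=94: (23·94)/(10 + 0.13·94) = 108100/1111 ≈ 97.300
Retention S: 1000/CN − 10 with CN=97.300 → S = 300/1081 ≈ 0.278 in
Ia = 0.2S: 0.2·0.278 = 0.056 in (exactly 60/1081)
Since P=1.550 > Ia=0.056: effective rainfall P−Ia = 32311/21620 in
Runoff Q = (P−Ia)²/(P−Ia+S) = (1.494)²/(1.494+0.278) = 1044000721/828283820 ≈ 1.260 in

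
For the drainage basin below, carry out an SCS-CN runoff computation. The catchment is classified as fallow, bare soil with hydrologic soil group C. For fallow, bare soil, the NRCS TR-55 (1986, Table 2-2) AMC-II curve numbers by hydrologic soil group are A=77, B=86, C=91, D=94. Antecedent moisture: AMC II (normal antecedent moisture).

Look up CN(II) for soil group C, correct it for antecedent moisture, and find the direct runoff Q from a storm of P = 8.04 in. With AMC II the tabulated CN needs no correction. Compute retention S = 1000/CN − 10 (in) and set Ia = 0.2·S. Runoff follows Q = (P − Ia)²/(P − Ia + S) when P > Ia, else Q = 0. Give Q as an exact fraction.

NRCS table: fallow, bare soil, soil group C → CN(II) = 91
AMC II — tabulated CN = 91 applies directly.
Retention S: 1000/CN − 10 with CN=91.000 → S = 90/91 ≈ 0.989 in
Initial abstraction Ia = S/5 = (90/91)/5 = 18/91 ≈ 0.198 in
Since P=8.040 > Ia=0.198: effective rainfall P−Ia = 17841/2275 in
Runoff Q = (P−Ia)²/(P−Ia+S) = (7.842)²/(7.842+0.989) = 106100427/15235675 ≈ 6.964 in

Q = 106100427/15235675 in ≈ 6.964 in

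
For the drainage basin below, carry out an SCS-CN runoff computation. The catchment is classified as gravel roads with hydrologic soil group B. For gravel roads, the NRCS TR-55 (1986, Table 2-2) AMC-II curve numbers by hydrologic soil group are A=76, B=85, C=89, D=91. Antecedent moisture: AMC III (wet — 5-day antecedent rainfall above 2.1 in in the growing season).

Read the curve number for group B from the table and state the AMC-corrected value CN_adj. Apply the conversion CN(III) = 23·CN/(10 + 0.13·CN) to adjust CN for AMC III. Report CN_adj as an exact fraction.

CN_adj = 39100/421 ≈ 92.874

NRCS table: gravel roads, soil group B → CN(II) = 85
Adjust CN=85 to AMC III: 23·85/(10 + 0.13·85) → 1955 ÷ (421/20) = 39100/421 ≈ 92.874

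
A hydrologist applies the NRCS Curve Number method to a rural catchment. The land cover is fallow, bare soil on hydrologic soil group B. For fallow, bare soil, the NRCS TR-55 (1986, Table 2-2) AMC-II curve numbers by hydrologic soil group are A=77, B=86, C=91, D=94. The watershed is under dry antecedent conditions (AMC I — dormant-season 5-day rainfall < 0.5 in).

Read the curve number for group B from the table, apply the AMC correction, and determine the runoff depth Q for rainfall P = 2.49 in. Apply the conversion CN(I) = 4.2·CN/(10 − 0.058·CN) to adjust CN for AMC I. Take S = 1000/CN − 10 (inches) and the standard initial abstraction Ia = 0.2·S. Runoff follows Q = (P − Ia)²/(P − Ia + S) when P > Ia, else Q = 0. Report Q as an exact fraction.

Q = 489338641/930360900 in ≈ 0.526 in

NRCS table: fallow, bare soil, soil group B → CN(II) = 86
Dry (AMC I): CN(I) = 4.2·86/(10 − 0.058·86) = (1806/5)/(1253/250) = 12900/179 ≈ 72.067
S = 1000/(12900/179) − 10 = 500/129 in ≈ 3.876 in
Ia = 0.2S: 0.2·3.876 = 0.775 in (exactly 100/129)
Excess rainfall: 2.490 − 0.775 = 1.715 in; P > Ia so Q > 0
Runoff Q = (P−Ia)²/(P−Ia+S) = (1.715)²/(1.715+3.876) = 489338641/930360900 ≈ 0.526 in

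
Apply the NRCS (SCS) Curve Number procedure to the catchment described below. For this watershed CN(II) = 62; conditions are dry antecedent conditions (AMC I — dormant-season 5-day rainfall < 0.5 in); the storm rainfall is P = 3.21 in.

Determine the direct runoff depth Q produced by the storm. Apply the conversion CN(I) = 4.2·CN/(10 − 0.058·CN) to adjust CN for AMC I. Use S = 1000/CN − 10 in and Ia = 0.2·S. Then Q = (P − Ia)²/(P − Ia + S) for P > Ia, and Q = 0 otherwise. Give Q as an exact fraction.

Dry (AMC I): CN(I) = 4.2·62/(10 − 0.058·62) = (1302/5)/(1601/250) = 65100/1601 ≈ 40.662
Max retention: S = 1000/(65100/1601) − 10 = 9500/651 in (≈ 14.593 in)
Initial abstraction Ia = S/5 = (9500/651)/5 = 1900/651 ≈ 2.919 in
Excess rainfall: 3.210 − 2.919 = 0.291 in; P > Ia so Q > 0
Q = (18971/65100)²/((18971/65100) + 9500/651) = (359898841/4238010000)/(968971/65100) = 359898841/63080012100 in ≈ 0.006 in

Q = 359898841/63080012100 in ≈ 0.006 in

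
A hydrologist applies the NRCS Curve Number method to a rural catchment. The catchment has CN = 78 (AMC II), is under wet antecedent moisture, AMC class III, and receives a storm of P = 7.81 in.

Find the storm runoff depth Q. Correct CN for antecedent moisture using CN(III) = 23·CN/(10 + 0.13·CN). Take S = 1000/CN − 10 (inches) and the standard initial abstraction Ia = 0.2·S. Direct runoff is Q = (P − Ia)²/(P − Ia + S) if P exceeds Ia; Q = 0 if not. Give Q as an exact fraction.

Wet (AMC III): CN(III) = 23·78/(10 + 0.13·78) = 1794/(1007/50) = 89700/1007 ≈ 89.076
Max retention: S = 1000/(89700/1007) − 10 = 1100/897 in (≈ 1.226 in)
Ia = 0.2S: 0.2·1.226 = 0.245 in (exactly 220/897)
Since P=7.810 > Ia=0.245: effective rainfall P−Ia = 678557/89700 in
Q = (678557/89700)²/((678557/89700) + 1100/897) = (460439602249/8046090000)/(788557/89700) = 3805285969/584574900 in ≈ 6.509 in

Q = 3805285969/584574900 in ≈ 6.509 in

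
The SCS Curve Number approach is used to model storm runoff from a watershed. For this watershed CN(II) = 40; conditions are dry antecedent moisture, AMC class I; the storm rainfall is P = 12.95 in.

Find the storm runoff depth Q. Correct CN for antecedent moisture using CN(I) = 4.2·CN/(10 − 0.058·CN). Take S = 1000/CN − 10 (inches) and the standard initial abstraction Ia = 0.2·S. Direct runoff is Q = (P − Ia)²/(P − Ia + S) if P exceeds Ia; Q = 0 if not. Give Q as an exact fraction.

Dry (AMC I): CN(I) = 4.2·40/(10 − 0.058·40) = 168/(192/25) = 175/8 ≈ 21.875
Max retention: S = 1000/(175/8) − 10 = 250/7 in (≈ 35.714 in)
Initial abstraction Ia = S/5 = (250/7)/5 = 50/7 ≈ 7.143 in
P − Ia = 12.950 − 7.143 = 813/140 ≈ 5.807 in (> 0, runoff occurs)
Q = (813/140)²/((813/140) + 250/7) = (660969/19600)/(5813/140) = 660969/813820 in ≈ 0.812 in

Q = 660969/813820 in ≈ 0.812 in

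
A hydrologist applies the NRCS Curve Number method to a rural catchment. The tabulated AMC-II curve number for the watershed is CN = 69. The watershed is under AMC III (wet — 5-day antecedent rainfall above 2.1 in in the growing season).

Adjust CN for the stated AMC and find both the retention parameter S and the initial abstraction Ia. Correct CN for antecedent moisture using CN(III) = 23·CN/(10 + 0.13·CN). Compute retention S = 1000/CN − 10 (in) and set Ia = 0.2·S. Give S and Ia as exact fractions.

S = 3100/1587 in ≈ 1.953 in; Ia = 620/1587 in ≈ 0.391 in

CN(III) from CN(II)=69: (23·69)/(10 + 0.13·69) = 158700/1897 ≈ 83.658
S = 1000/(158700/1897) − 10 = 3100/1587 in ≈ 1.953 in
Ia = 0.2S: 0.2·1.953 = 0.391 in (exactly 620/1587)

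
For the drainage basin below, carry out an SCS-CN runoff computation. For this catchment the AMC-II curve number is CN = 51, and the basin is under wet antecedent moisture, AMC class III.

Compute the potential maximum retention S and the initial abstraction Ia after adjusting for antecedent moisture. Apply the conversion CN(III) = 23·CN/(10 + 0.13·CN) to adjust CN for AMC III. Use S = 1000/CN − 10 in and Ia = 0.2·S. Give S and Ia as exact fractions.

S = 4900/1173 in ≈ 4.177 in; Ia = 980/1173 in ≈ 0.835 in

Wet (AMC III): CN(III) = 23·51/(10 + 0.13·51) = 1173/(1663/100) = 117300/1663 ≈ 70.535
Max retention: S = 1000/(117300/1663) − 10 = 4900/1173 in (≈ 4.177 in)
Ia = 0.2S: 0.2·4.177 = 0.835 in (exactly 980/1173)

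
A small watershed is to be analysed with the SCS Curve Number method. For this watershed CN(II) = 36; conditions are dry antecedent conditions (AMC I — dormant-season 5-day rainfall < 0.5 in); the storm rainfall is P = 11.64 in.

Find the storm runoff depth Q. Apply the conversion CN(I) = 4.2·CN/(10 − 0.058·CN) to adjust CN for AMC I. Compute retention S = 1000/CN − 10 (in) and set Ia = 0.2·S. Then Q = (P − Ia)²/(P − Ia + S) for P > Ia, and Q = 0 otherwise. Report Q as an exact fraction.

Q = 224970001/1015870275 in ≈ 0.221 in

Dry (AMC I): CN(I) = 4.2·36/(10 − 0.058·36) = (756/5)/(989/125) = 18900/989 ≈ 19.110
S = 1000/(18900/989) − 10 = 8000/189 in ≈ 42.328 in
Ia = 0.2S: 0.2·42.328 = 8.466 in (exactly 1600/189)
P − Ia = 11.640 − 8.466 = 14999/4725 ≈ 3.174 in (> 0, runoff occurs)
Q = (14999/4725)²/((14999/4725) + 8000/189) = (224970001/22325625)/(214999/4725) = 224970001/1015870275 in ≈ 0.221 in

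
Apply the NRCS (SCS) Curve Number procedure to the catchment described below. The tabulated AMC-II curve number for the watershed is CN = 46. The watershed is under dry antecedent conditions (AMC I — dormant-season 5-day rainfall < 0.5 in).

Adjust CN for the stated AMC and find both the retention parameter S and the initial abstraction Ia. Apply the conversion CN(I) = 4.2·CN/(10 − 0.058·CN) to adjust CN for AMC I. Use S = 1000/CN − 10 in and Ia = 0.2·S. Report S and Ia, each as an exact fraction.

S = 4500/161 in ≈ 27.950 in; Ia = 900/161 in ≈ 5.590 in

Adjust CN=46 to AMC I: 4.2·46/(10 − 0.058·46) → (966/5) ÷ (1833/250) = 16100/611 ≈ 26.350
Retention S: 1000/CN − 10 with CN=26.350 → S = 4500/161 ≈ 27.950 in
Initial abstraction Ia = S/5 = (4500/161)/5 = 900/161 ≈ 5.590 in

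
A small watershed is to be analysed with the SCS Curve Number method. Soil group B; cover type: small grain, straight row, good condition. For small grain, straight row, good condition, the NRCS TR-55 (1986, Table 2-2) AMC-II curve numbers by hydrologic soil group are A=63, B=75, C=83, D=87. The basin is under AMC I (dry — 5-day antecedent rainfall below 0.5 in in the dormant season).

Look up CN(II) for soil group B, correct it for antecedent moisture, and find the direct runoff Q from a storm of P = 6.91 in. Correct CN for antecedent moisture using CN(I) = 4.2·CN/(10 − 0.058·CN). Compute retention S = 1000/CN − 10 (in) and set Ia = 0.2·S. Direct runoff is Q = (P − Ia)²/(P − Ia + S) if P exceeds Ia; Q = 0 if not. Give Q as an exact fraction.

NRCS table: small grain, straight row, good condition, soil group B → CN(II) = 75
CN(I) from CN(II)=75: (4.2·75)/(10 − 0.058·75) = 6300/113 ≈ 55.752
Max retention: S = 1000/(6300/113) − 10 = 500/63 in (≈ 7.937 in)
Ia = 0.2·(500/63) = 100/63 in ≈ 1.587 in
P − Ia = 6.910 − 1.587 = 33533/6300 ≈ 5.323 in (> 0, runoff occurs)
Q: (33533/6300)² ÷ (83533/6300) = 1124462089/526257900 in (≈ 2.137 in)

Q = 1124462089/526257900 in ≈ 2.137 in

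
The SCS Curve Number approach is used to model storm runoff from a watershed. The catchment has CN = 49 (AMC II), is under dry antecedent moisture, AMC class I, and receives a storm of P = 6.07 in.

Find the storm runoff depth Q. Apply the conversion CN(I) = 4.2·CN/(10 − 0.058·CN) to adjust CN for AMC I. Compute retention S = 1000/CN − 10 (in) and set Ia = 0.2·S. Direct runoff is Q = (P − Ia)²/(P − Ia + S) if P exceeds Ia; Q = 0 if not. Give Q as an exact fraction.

Dry (AMC I): CN(I) = 4.2·49/(10 − 0.058·49) = (1029/5)/(3579/500) = 34300/1193 ≈ 28.751
Retention S: 1000/CN − 10 with CN=28.751 → S = 8500/343 ≈ 24.781 in
Ia = 0.2·(8500/343) = 1700/343 in ≈ 4.956 in
Excess rainfall: 6.070 − 4.956 = 1.114 in; P > Ia so Q > 0
Runoff Q = (P−Ia)²/(P−Ia+S) = (1.114)²/(1.114+24.781) = 1459316401/30465294300 ≈ 0.048 in

Q = 1459316401/30465294300 in ≈ 0.048 in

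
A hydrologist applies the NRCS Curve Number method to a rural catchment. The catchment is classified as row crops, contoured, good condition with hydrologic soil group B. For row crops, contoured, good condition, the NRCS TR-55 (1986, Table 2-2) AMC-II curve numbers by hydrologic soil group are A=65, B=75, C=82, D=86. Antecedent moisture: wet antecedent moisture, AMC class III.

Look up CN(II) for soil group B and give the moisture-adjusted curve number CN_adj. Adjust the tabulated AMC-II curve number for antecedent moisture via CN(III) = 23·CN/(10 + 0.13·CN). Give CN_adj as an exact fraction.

CN_adj = 6900/79 ≈ 87.342

NRCS table: row crops, contoured, good condition, soil group B → CN(II) = 75
Wet (AMC III): CN(III) = 23·75/(10 + 0.13·75) = 1725/(79/4) = 6900/79 ≈ 87.342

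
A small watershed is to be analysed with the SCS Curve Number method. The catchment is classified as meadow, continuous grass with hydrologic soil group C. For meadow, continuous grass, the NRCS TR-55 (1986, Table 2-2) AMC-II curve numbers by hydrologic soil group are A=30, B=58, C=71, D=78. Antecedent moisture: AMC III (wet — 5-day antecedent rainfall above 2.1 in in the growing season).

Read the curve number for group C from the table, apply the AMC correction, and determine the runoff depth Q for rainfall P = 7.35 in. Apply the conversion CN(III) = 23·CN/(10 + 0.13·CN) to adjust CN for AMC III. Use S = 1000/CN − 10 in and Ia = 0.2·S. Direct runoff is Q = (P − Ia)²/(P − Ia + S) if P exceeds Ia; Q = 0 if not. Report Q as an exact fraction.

NRCS table: meadow, continuous grass, soil group C → CN(II) = 71
Adjust CN=71 to AMC III: 23·71/(10 + 0.13·71) → 1633 ÷ (1923/100) = 163300/1923 ≈ 84.919
S = 1000/(163300/1923) − 10 = 2900/1633 in ≈ 1.776 in
Ia = 0.2S: 0.2·1.776 = 0.355 in (exactly 580/1633)
Excess rainfall: 7.350 − 0.355 = 6.995 in; P > Ia so Q > 0
Q: (228451/32660)² ÷ (286451/32660) = 52189859401/9355489660 in (≈ 5.579 in)

Q = 52189859401/9355489660 in ≈ 5.579 in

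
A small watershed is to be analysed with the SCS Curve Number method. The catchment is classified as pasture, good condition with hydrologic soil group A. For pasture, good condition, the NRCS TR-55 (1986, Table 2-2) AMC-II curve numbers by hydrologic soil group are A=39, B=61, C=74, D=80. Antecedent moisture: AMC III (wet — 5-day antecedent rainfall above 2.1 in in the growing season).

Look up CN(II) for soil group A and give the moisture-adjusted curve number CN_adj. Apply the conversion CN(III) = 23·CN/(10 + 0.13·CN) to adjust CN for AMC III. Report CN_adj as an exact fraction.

CN_adj = 89700/1507 ≈ 59.522

NRCS table: pasture, good condition, soil group A → CN(II) = 39
CN(III) from CN(II)=39: (23·39)/(10 + 0.13·39) = 89700/1507 ≈ 59.522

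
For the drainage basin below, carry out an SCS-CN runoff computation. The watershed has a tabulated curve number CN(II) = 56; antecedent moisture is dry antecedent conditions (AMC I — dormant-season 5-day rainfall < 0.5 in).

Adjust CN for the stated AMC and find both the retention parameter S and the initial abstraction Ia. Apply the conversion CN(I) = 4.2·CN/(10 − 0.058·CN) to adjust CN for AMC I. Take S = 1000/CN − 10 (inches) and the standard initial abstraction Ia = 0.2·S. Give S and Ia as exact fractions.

CN(I) from CN(II)=56: (4.2·56)/(10 − 0.058·56) = 7350/211 ≈ 34.834
Retention S: 1000/CN − 10 with CN=34.834 → S = 2750/147 ≈ 18.707 in
Initial abstraction Ia = S/5 = (2750/147)/5 = 550/147 ≈ 3.741 in

S = 2750/147 in ≈ 18.707 in; Ia = 550/147 in ≈ 3.741 in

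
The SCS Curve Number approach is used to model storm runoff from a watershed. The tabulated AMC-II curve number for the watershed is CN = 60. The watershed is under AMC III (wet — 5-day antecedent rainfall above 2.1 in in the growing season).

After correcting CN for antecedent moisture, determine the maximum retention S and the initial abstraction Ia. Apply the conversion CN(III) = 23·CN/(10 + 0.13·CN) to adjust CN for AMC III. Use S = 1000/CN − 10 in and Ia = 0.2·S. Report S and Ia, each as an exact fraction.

CN(III) from CN(II)=60: (23·60)/(10 + 0.13·60) = 6900/89 ≈ 77.528
S = 1000/(6900/89) − 10 = 200/69 in ≈ 2.899 in
Ia = 0.2·(200/69) = 40/69 in ≈ 0.580 in

S = 200/69 in ≈ 2.899 in; Ia = 40/69 in ≈ 0.580 in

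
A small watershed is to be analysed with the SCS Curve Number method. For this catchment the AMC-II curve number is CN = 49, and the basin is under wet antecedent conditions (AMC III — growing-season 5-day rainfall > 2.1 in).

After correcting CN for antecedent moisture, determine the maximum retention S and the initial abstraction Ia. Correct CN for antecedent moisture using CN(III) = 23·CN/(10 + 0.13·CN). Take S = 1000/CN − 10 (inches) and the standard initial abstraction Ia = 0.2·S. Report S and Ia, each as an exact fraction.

S = 5100/1127 in ≈ 4.525 in; Ia = 1020/1127 in ≈ 0.905 in

Adjust CN=49 to AMC III: 23·49/(10 + 0.13·49) → 1127 ÷ (1637/100) = 112700/1637 ≈ 68.845
Retention S: 1000/CN − 10 with CN=68.845 → S = 5100/1127 ≈ 4.525 in
Ia = 0.2S: 0.2·4.525 = 0.905 in (exactly 1020/1127)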